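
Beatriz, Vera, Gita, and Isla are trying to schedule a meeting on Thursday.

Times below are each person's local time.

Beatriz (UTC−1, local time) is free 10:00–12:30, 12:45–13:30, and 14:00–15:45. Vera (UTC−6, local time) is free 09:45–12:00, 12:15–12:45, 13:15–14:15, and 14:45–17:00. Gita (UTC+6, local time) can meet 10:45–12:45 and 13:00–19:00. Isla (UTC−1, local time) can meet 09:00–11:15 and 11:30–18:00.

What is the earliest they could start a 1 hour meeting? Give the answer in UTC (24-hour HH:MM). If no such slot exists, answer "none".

none

Beatriz → UTC: 11:00–13:30, 13:45–14:30, 15:00–16:45.
Vera → UTC: 15:45–18:00, 18:15–18:45, 19:15–20:15, 20:45–23:00.
Gita → UTC: 04:45–06:45, 07:00–13:00.
Isla → UTC: 10:00–12:15, 12:30–19:00.
Beatriz ∩ Vera: 15:45–16:45.
Beatriz ∩ Vera ∩ Gita: (none).
Beatriz ∩ Vera ∩ Gita ∩ Isla: (none).
Windows ≥ 60 min: (none).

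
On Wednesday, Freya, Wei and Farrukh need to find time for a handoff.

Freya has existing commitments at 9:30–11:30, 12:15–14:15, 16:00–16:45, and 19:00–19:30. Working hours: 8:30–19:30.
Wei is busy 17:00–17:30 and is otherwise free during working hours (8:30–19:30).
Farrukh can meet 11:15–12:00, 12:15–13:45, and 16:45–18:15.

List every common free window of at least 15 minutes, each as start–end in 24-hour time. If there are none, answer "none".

Freya free within 08:30–19:30: 08:30–09:30, 11:30–12:15, 14:15–16:00, 16:45–19:00.
Wei free within 08:30–19:30: 08:30–17:00, 17:30–19:30.
Freya ∩ Wei: 08:30–09:30, 11:30–12:15, 14:15–16:00, 16:45–17:00, 17:30–19:00.
Freya ∩ Wei ∩ Farrukh: 11:30–12:00, 16:45–17:00, 17:30–18:15.
Windows ≥ 15 min: 11:30–12:00, 16:45–17:00, 17:30–18:15.

11:30–12:00, 16:45–17:00, 17:30–18:15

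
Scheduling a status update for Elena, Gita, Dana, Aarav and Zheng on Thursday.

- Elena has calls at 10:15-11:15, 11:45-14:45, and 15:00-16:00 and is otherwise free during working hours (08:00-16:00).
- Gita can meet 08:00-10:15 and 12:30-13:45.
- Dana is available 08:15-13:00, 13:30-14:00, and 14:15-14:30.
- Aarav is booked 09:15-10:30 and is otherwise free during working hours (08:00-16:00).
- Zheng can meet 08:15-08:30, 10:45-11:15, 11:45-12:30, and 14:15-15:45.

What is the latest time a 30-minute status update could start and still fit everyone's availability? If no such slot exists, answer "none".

none

Elena free within 08:00–16:00: 08:00–10:15, 11:15–11:45, 14:45–15:00.
Aarav free within 08:00–16:00: 08:00–09:15, 10:30–16:00.
Elena ∩ Gita: 08:00–10:15.
Elena ∩ Gita ∩ Dana: 08:15–10:15.
Elena ∩ Gita ∩ Dana ∩ Aarav: 08:15–09:15.
Elena ∩ Gita ∩ Dana ∩ Aarav ∩ Zheng: 08:15–08:30.
Windows ≥ 30 min: (none).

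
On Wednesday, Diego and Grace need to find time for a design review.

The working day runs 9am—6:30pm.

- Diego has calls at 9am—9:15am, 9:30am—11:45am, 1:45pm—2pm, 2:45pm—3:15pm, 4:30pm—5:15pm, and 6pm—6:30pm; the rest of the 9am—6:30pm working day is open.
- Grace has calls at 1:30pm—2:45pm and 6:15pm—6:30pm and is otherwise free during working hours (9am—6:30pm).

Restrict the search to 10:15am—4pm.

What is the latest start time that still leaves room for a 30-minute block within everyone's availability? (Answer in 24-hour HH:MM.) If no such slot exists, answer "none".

15:30

Diego free within 09:00–18:30: 09:15–09:30, 11:45–13:45, 14:00–14:45, 15:15–16:30, 17:15–18:00.
Grace free within 09:00–18:30: 09:00–13:30, 14:45–18:15.
Diego ∩ Grace: 09:15–09:30, 11:45–13:30, 15:15–16:30, 17:15–18:00.
Restricted to 10:15–16:00: 11:45–13:30, 15:15–16:00.
Windows ≥ 30 min: 11:45–13:30, 15:15–16:00.
Latest start in the last window 15:15–16:00 is 16:00 − 30 min = 15:30.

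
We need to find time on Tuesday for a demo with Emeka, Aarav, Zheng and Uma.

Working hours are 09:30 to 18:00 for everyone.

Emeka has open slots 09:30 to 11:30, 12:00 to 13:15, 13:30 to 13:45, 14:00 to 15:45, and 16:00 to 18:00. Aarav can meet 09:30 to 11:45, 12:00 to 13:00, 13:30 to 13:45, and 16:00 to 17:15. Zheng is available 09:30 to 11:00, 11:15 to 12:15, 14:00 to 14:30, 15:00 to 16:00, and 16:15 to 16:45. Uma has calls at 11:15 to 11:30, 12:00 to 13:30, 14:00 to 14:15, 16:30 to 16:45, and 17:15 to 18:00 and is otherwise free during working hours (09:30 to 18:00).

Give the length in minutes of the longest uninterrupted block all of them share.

Uma free within 09:30–18:00: 09:30–11:15, 11:30–12:00, 13:30–14:00, 14:15–16:30, 16:45–17:15.
Emeka ∩ Aarav: 09:30–11:30, 12:00–13:00, 13:30–13:45, 16:00–17:15.
Emeka ∩ Aarav ∩ Zheng: 09:30–11:00, 11:15–11:30, 12:00–12:15, 16:15–16:45.
Emeka ∩ Aarav ∩ Zheng ∩ Uma: 09:30–11:00, 16:15–16:30.
Common window lengths: 90, 15 min; longest is 90.

90 minutes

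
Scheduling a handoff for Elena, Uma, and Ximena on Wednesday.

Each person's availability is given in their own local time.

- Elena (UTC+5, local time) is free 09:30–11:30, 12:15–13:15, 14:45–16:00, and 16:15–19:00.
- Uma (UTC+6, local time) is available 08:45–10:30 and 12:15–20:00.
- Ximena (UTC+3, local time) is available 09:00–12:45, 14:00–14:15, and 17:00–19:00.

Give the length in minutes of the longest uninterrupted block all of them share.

60 minutes

Elena → UTC: 04:30–06:30, 07:15–08:15, 09:45–11:00, 11:15–14:00.
Uma → UTC: 02:45–04:30, 06:15–14:00.
Ximena → UTC: 06:00–09:45, 11:00–11:15, 14:00–16:00.
Elena ∩ Uma: 06:15–06:30, 07:15–08:15, 09:45–11:00, 11:15–14:00.
Elena ∩ Uma ∩ Ximena: 06:15–06:30, 07:15–08:15.
Common window lengths: 15, 60 min; longest is 60.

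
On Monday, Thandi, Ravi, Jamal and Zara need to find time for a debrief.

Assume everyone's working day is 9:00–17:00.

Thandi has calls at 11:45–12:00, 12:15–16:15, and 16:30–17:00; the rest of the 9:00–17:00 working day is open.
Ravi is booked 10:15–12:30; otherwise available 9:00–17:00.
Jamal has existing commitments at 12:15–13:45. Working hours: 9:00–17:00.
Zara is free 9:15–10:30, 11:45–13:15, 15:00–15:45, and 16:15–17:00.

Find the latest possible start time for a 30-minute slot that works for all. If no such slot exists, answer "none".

09:45

Thandi free within 09:00–17:00: 09:00–11:45, 12:00–12:15, 16:15–16:30.
Ravi free within 09:00–17:00: 09:00–10:15, 12:30–17:00.
Jamal free within 09:00–17:00: 09:00–12:15, 13:45–17:00.
Thandi ∩ Ravi: 09:00–10:15, 16:15–16:30.
Thandi ∩ Ravi ∩ Jamal: 09:00–10:15, 16:15–16:30.
Thandi ∩ Ravi ∩ Jamal ∩ Zara: 09:15–10:15, 16:15–16:30.
Windows ≥ 30 min: 09:15–10:15.
Latest start in the last window 09:15–10:15 is 10:15 − 30 min = 09:45.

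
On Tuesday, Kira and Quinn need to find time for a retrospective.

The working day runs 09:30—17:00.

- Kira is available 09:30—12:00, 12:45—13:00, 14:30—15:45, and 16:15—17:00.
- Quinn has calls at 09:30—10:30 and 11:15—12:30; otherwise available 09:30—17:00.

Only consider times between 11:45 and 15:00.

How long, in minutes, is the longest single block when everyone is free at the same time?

Quinn free within 09:30–17:00: 10:30–11:15, 12:30–17:00.
Kira ∩ Quinn: 10:30–11:15, 12:45–13:00, 14:30–15:45, 16:15–17:00.
Restricted to 11:45–15:00: 12:45–13:00, 14:30–15:00.
Common window lengths: 15, 30 min; longest is 30.

30 minutes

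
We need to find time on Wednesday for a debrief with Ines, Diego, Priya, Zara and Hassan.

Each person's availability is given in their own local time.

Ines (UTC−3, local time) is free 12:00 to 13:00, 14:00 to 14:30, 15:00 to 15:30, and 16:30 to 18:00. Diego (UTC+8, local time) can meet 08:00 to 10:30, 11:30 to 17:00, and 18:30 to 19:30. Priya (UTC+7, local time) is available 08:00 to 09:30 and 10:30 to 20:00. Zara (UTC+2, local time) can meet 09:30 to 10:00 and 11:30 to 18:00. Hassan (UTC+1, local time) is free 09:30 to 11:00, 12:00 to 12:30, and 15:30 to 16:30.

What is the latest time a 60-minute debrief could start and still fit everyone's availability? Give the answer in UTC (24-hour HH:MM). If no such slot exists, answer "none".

Ines → UTC: 15:00–16:00, 17:00–17:30, 18:00–18:30, 19:30–21:00.
Diego → UTC: 00:00–02:30, 03:30–09:00, 10:30–11:30.
Priya → UTC: 01:00–02:30, 03:30–13:00.
Zara → UTC: 07:30–08:00, 09:30–16:00.
Hassan → UTC: 08:30–10:00, 11:00–11:30, 14:30–15:30.
Ines ∩ Diego: (none).
Ines ∩ Diego ∩ Priya: (none).
Ines ∩ Diego ∩ Priya ∩ Zara: (none).
Ines ∩ Diego ∩ Priya ∩ Zara ∩ Hassan: (none).
Windows ≥ 60 min: (none).

none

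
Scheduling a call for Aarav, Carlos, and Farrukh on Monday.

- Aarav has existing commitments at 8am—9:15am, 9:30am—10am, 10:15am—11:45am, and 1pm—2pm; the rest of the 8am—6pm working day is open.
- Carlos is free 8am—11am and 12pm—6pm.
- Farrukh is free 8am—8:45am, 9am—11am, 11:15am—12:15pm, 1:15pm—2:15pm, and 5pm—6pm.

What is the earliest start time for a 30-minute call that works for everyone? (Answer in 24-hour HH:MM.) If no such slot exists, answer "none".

17:00

Aarav free within 08:00–18:00: 09:15–09:30, 10:00–10:15, 11:45–13:00, 14:00–18:00.
Aarav ∩ Carlos: 09:15–09:30, 10:00–10:15, 12:00–13:00, 14:00–18:00.
Aarav ∩ Carlos ∩ Farrukh: 09:15–09:30, 10:00–10:15, 12:00–12:15, 14:00–14:15, 17:00–18:00.
Windows ≥ 30 min: 17:00–18:00.
Earliest such window starts at 17:00.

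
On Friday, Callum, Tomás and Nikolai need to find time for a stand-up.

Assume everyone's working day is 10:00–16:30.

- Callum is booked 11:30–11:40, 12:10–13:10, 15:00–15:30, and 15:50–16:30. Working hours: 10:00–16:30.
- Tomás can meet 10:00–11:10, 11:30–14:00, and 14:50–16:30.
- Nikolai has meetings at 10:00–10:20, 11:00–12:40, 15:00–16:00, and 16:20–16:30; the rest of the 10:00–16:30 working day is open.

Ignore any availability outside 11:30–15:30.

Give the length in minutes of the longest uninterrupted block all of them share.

Callum free within 10:00–16:30: 10:00–11:30, 11:40–12:10, 13:10–15:00, 15:30–15:50.
Nikolai free within 10:00–16:30: 10:20–11:00, 12:40–15:00, 16:00–16:20.
Callum ∩ Tomás: 10:00–11:10, 11:40–12:10, 13:10–14:00, 14:50–15:00, 15:30–15:50.
Callum ∩ Tomás ∩ Nikolai: 10:20–11:00, 13:10–14:00, 14:50–15:00.
Restricted to 11:30–15:30: 13:10–14:00, 14:50–15:00.
Common window lengths: 50, 10 min; longest is 50.

50 minutes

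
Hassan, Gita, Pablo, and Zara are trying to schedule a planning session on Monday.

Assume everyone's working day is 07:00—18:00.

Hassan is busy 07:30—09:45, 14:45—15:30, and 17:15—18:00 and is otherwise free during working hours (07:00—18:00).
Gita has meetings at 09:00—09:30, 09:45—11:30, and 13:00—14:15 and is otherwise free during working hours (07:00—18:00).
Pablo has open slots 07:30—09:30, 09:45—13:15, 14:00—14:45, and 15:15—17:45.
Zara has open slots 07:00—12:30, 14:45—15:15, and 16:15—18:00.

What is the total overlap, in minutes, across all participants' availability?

120 minutes

Hassan free within 07:00–18:00: 07:00–07:30, 09:45–14:45, 15:30–17:15.
Gita free within 07:00–18:00: 07:00–09:00, 09:30–09:45, 11:30–13:00, 14:15–18:00.
Hassan ∩ Gita: 07:00–07:30, 11:30–13:00, 14:15–14:45, 15:30–17:15.
Hassan ∩ Gita ∩ Pablo: 11:30–13:00, 14:15–14:45, 15:30–17:15.
Hassan ∩ Gita ∩ Pablo ∩ Zara: 11:30–12:30, 16:15–17:15.
Total common minutes: 60 + 60 = 120.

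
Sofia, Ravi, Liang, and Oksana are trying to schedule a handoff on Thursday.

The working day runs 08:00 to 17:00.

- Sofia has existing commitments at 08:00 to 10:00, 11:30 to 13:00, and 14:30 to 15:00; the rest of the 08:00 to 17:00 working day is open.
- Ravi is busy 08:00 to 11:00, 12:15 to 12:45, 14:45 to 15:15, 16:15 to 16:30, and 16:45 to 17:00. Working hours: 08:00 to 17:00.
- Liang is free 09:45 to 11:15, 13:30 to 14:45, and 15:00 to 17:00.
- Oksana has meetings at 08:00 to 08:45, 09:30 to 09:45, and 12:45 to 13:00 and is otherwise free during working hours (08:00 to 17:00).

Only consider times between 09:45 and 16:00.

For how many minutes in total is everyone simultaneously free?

Sofia free within 08:00–17:00: 10:00–11:30, 13:00–14:30, 15:00–17:00.
Ravi free within 08:00–17:00: 11:00–12:15, 12:45–14:45, 15:15–16:15, 16:30–16:45.
Oksana free within 08:00–17:00: 08:45–09:30, 09:45–12:45, 13:00–17:00.
Sofia ∩ Ravi: 11:00–11:30, 13:00–14:30, 15:15–16:15, 16:30–16:45.
Sofia ∩ Ravi ∩ Liang: 11:00–11:15, 13:30–14:30, 15:15–16:15, 16:30–16:45.
Sofia ∩ Ravi ∩ Liang ∩ Oksana: 11:00–11:15, 13:30–14:30, 15:15–16:15, 16:30–16:45.
Restricted to 09:45–16:00: 11:00–11:15, 13:30–14:30, 15:15–16:00.
Total common minutes: 15 + 60 + 45 = 120.

120 minutes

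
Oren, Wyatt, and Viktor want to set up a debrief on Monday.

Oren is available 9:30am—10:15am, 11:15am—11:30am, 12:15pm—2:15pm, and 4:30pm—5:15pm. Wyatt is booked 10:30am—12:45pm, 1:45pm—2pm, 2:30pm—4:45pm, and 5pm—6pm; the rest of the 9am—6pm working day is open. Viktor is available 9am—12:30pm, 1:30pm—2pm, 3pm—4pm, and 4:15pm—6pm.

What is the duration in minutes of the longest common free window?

Wyatt free within 09:00–18:00: 09:00–10:30, 12:45–13:45, 14:00–14:30, 16:45–17:00.
Oren ∩ Wyatt: 09:30–10:15, 12:45–13:45, 14:00–14:15, 16:45–17:00.
Oren ∩ Wyatt ∩ Viktor: 09:30–10:15, 13:30–13:45, 16:45–17:00.
Common window lengths: 45, 15, 15 min; longest is 45.

45 minutes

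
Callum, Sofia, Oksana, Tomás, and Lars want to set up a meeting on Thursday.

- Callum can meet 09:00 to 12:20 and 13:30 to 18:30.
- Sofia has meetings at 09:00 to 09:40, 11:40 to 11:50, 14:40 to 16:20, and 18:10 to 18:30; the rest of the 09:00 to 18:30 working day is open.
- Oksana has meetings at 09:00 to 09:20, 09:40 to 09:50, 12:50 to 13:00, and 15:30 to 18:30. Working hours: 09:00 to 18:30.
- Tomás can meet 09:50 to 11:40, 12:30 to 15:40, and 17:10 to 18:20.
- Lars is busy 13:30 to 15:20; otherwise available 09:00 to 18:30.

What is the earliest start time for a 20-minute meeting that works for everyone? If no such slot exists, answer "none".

Sofia free within 09:00–18:30: 09:40–11:40, 11:50–14:40, 16:20–18:10.
Oksana free within 09:00–18:30: 09:20–09:40, 09:50–12:50, 13:00–15:30.
Lars free within 09:00–18:30: 09:00–13:30, 15:20–18:30.
Callum ∩ Sofia: 09:40–11:40, 11:50–12:20, 13:30–14:40, 16:20–18:10.
Callum ∩ Sofia ∩ Oksana: 09:50–11:40, 11:50–12:20, 13:30–14:40.
Callum ∩ Sofia ∩ Oksana ∩ Tomás: 09:50–11:40, 13:30–14:40.
Callum ∩ Sofia ∩ Oksana ∩ Tomás ∩ Lars: 09:50–11:40.
Windows ≥ 20 min: 09:50–11:40.
Earliest such window starts at 09:50.

09:50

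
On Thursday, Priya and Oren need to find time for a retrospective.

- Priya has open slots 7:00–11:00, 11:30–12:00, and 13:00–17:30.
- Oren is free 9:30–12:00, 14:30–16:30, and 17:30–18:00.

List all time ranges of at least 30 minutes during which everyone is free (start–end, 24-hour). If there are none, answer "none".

09:30–11:00, 11:30–12:00, 14:30–16:30

Priya ∩ Oren: 09:30–11:00, 11:30–12:00, 14:30–16:30.
Windows ≥ 30 min: 09:30–11:00, 11:30–12:00, 14:30–16:30.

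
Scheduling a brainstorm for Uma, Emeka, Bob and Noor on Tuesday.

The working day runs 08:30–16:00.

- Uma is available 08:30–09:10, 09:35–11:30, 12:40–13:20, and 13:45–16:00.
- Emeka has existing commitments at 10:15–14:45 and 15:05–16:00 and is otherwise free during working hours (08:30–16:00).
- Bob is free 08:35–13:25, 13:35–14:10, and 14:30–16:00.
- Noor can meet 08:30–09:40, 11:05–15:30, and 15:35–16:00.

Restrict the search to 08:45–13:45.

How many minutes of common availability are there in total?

Emeka free within 08:30–16:00: 08:30–10:15, 14:45–15:05.
Uma ∩ Emeka: 08:30–09:10, 09:35–10:15, 14:45–15:05.
Uma ∩ Emeka ∩ Bob: 08:35–09:10, 09:35–10:15, 14:45–15:05.
Uma ∩ Emeka ∩ Bob ∩ Noor: 08:35–09:10, 09:35–09:40, 14:45–15:05.
Restricted to 08:45–13:45: 08:45–09:10, 09:35–09:40.
Total common minutes: 25 + 5 = 30.

30 minutes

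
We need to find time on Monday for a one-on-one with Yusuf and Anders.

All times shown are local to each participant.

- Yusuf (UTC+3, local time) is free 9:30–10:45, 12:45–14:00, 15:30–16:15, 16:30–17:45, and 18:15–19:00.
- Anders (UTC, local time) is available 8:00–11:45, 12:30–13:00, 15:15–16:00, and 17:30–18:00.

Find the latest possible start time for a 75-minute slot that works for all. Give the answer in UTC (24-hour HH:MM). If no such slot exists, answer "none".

Yusuf → UTC: 06:30–07:45, 09:45–11:00, 12:30–13:15, 13:30–14:45, 15:15–16:00.
Anders → UTC: 08:00–11:45, 12:30–13:00, 15:15–16:00, 17:30–18:00.
Yusuf ∩ Anders: 09:45–11:00, 12:30–13:00, 15:15–16:00.
Windows ≥ 75 min: 09:45–11:00.
Latest start in the last window 09:45–11:00 is 11:00 − 75 min = 09:45.

09:45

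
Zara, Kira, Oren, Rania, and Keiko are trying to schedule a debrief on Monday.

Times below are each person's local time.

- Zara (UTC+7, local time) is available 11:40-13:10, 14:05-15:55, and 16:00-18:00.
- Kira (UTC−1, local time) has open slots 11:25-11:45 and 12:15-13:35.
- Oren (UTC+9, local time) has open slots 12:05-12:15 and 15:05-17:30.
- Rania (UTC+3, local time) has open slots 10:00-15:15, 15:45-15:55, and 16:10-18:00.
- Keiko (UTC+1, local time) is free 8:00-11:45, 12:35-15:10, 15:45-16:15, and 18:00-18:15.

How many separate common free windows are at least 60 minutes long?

Zara → UTC: 04:40–06:10, 07:05–08:55, 09:00–11:00.
Kira → UTC: 12:25–12:45, 13:15–14:35.
Oren → UTC: 03:05–03:15, 06:05–08:30.
Rania → UTC: 07:00–12:15, 12:45–12:55, 13:10–15:00.
Keiko → UTC: 07:00–10:45, 11:35–14:10, 14:45–15:15, 17:00–17:15.
Zara ∩ Kira: (none).
Zara ∩ Kira ∩ Oren: (none).
Zara ∩ Kira ∩ Oren ∩ Rania: (none).
Zara ∩ Kira ∩ Oren ∩ Rania ∩ Keiko: (none).
Windows ≥ 60 min: (none).
That's 0 windows.

0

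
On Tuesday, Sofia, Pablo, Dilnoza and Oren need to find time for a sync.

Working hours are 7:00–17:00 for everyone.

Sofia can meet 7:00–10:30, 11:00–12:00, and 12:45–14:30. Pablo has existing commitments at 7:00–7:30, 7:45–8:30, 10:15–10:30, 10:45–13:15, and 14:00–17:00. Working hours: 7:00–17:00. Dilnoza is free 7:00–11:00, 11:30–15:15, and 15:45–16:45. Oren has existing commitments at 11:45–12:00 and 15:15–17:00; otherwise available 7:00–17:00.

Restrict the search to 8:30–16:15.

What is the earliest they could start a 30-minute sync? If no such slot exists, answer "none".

08:30

Pablo free within 07:00–17:00: 07:30–07:45, 08:30–10:15, 10:30–10:45, 13:15–14:00.
Oren free within 07:00–17:00: 07:00–11:45, 12:00–15:15.
Sofia ∩ Pablo: 07:30–07:45, 08:30–10:15, 13:15–14:00.
Sofia ∩ Pablo ∩ Dilnoza: 07:30–07:45, 08:30–10:15, 13:15–14:00.
Sofia ∩ Pablo ∩ Dilnoza ∩ Oren: 07:30–07:45, 08:30–10:15, 13:15–14:00.
Restricted to 08:30–16:15: 08:30–10:15, 13:15–14:00.
Windows ≥ 30 min: 08:30–10:15, 13:15–14:00.
Earliest such window starts at 08:30.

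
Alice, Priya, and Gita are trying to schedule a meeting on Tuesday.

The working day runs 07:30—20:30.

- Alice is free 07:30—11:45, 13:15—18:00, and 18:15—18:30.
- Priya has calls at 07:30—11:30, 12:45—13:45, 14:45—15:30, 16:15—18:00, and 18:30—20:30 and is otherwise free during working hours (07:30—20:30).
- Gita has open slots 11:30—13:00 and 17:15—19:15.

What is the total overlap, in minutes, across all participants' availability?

Priya free within 07:30–20:30: 11:30–12:45, 13:45–14:45, 15:30–16:15, 18:00–18:30.
Alice ∩ Priya: 11:30–11:45, 13:45–14:45, 15:30–16:15, 18:15–18:30.
Alice ∩ Priya ∩ Gita: 11:30–11:45, 18:15–18:30.
Total common minutes: 15 + 15 = 30.

30 minutes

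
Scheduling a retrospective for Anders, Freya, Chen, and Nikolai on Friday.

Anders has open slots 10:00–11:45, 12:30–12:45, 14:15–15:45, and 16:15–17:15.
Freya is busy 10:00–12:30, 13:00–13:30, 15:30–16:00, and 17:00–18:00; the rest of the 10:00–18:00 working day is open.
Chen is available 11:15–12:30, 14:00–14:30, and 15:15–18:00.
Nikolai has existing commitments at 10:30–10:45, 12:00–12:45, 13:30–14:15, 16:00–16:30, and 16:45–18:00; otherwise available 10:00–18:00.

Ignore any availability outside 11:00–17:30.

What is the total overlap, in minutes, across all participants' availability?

Freya free within 10:00–18:00: 12:30–13:00, 13:30–15:30, 16:00–17:00.
Nikolai free within 10:00–18:00: 10:00–10:30, 10:45–12:00, 12:45–13:30, 14:15–16:00, 16:30–16:45.
Anders ∩ Freya: 12:30–12:45, 14:15–15:30, 16:15–17:00.
Anders ∩ Freya ∩ Chen: 14:15–14:30, 15:15–15:30, 16:15–17:00.
Anders ∩ Freya ∩ Chen ∩ Nikolai: 14:15–14:30, 15:15–15:30, 16:30–16:45.
Restricted to 11:00–17:30: 14:15–14:30, 15:15–15:30, 16:30–16:45.
Total common minutes: 15 + 15 + 15 = 45.

45 minutes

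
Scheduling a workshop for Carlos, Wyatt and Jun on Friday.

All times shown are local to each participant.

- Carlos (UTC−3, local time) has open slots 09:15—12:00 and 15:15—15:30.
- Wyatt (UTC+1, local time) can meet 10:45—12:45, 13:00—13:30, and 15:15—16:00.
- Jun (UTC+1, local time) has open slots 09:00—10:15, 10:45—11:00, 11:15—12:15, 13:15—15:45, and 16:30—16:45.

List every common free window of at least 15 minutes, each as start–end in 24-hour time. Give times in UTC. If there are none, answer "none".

12:15–12:30, 14:15–14:45

Carlos → UTC: 12:15–15:00, 18:15–18:30.
Wyatt → UTC: 09:45–11:45, 12:00–12:30, 14:15–15:00.
Jun → UTC: 08:00–09:15, 09:45–10:00, 10:15–11:15, 12:15–14:45, 15:30–15:45.
Carlos ∩ Wyatt: 12:15–12:30, 14:15–15:00.
Carlos ∩ Wyatt ∩ Jun: 12:15–12:30, 14:15–14:45.
Windows ≥ 15 min: 12:15–12:30, 14:15–14:45.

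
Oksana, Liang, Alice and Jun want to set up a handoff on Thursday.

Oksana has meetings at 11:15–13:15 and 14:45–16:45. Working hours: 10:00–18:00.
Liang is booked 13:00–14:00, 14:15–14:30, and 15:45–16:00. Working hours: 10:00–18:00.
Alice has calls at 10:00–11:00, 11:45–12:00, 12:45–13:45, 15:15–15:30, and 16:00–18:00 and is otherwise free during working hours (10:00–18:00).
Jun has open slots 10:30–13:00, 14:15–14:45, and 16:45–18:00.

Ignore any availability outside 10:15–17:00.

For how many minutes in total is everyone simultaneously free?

Oksana free within 10:00–18:00: 10:00–11:15, 13:15–14:45, 16:45–18:00.
Liang free within 10:00–18:00: 10:00–13:00, 14:00–14:15, 14:30–15:45, 16:00–18:00.
Alice free within 10:00–18:00: 11:00–11:45, 12:00–12:45, 13:45–15:15, 15:30–16:00.
Oksana ∩ Liang: 10:00–11:15, 14:00–14:15, 14:30–14:45, 16:45–18:00.
Oksana ∩ Liang ∩ Alice: 11:00–11:15, 14:00–14:15, 14:30–14:45.
Oksana ∩ Liang ∩ Alice ∩ Jun: 11:00–11:15, 14:30–14:45.
Restricted to 10:15–17:00: 11:00–11:15, 14:30–14:45.
Total common minutes: 15 + 15 = 30.

30 minutes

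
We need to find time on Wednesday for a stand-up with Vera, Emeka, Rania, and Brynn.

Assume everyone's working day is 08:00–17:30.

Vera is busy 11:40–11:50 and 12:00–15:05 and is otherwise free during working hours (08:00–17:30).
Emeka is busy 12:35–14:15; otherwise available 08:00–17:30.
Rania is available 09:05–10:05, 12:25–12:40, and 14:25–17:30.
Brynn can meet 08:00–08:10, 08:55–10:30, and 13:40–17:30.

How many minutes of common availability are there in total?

205 minutes

Vera free within 08:00–17:30: 08:00–11:40, 11:50–12:00, 15:05–17:30.
Emeka free within 08:00–17:30: 08:00–12:35, 14:15–17:30.
Vera ∩ Emeka: 08:00–11:40, 11:50–12:00, 15:05–17:30.
Vera ∩ Emeka ∩ Rania: 09:05–10:05, 15:05–17:30.
Vera ∩ Emeka ∩ Rania ∩ Brynn: 09:05–10:05, 15:05–17:30.
Total common minutes: 60 + 145 = 205.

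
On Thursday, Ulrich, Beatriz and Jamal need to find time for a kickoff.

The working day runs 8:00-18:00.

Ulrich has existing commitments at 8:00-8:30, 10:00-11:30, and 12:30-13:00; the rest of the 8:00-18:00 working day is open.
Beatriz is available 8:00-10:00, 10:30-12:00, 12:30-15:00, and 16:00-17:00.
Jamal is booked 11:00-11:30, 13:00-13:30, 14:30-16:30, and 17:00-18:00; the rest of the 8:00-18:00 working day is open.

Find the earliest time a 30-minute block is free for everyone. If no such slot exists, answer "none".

08:30

Ulrich free within 08:00–18:00: 08:30–10:00, 11:30–12:30, 13:00–18:00.
Jamal free within 08:00–18:00: 08:00–11:00, 11:30–13:00, 13:30–14:30, 16:30–17:00.
Ulrich ∩ Beatriz: 08:30–10:00, 11:30–12:00, 13:00–15:00, 16:00–17:00.
Ulrich ∩ Beatriz ∩ Jamal: 08:30–10:00, 11:30–12:00, 13:30–14:30, 16:30–17:00.
Windows ≥ 30 min: 08:30–10:00, 11:30–12:00, 13:30–14:30, 16:30–17:00.
Earliest such window starts at 08:30.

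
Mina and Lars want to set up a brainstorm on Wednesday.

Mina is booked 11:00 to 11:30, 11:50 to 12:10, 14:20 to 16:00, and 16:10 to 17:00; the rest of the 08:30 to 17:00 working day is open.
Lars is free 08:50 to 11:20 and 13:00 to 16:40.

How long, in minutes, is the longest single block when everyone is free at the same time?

130 minutes

Mina free within 08:30–17:00: 08:30–11:00, 11:30–11:50, 12:10–14:20, 16:00–16:10.
Mina ∩ Lars: 08:50–11:00, 13:00–14:20, 16:00–16:10.
Common window lengths: 130, 80, 10 min; longest is 130.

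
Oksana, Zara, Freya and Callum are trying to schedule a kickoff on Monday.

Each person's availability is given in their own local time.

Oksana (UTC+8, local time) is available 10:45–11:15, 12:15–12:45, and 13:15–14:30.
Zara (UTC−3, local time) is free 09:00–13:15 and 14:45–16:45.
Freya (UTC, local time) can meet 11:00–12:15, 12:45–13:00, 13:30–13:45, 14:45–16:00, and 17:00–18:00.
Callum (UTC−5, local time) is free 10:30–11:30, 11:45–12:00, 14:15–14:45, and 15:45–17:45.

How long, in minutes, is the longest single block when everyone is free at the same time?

Oksana → UTC: 02:45–03:15, 04:15–04:45, 05:15–06:30.
Zara → UTC: 12:00–16:15, 17:45–19:45.
Freya → UTC: 11:00–12:15, 12:45–13:00, 13:30–13:45, 14:45–16:00, 17:00–18:00.
Callum → UTC: 15:30–16:30, 16:45–17:00, 19:15–19:45, 20:45–22:45.
Oksana ∩ Zara: (none).
Oksana ∩ Zara ∩ Freya: (none).
Oksana ∩ Zara ∩ Freya ∩ Callum: (none).
No common window.

0 minutes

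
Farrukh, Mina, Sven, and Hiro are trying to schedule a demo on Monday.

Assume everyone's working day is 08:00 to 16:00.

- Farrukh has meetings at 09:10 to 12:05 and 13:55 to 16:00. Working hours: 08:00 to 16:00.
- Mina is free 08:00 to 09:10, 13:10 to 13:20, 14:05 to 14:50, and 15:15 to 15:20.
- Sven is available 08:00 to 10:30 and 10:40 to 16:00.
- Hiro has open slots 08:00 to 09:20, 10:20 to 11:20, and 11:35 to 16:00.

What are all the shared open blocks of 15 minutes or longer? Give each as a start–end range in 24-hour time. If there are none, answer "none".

Farrukh free within 08:00–16:00: 08:00–09:10, 12:05–13:55.
Farrukh ∩ Mina: 08:00–09:10, 13:10–13:20.
Farrukh ∩ Mina ∩ Sven: 08:00–09:10, 13:10–13:20.
Farrukh ∩ Mina ∩ Sven ∩ Hiro: 08:00–09:10, 13:10–13:20.
Windows ≥ 15 min: 08:00–09:10.

08:00–09:10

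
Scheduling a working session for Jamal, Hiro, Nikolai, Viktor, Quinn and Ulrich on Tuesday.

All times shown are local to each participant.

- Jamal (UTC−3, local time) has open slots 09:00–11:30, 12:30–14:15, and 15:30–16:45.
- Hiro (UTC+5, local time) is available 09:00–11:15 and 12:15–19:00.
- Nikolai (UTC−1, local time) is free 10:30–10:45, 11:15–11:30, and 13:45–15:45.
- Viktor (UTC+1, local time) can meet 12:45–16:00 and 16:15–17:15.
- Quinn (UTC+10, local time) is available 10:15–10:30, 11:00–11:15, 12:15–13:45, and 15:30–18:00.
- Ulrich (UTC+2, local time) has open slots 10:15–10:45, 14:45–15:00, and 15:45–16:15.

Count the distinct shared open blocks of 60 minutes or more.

0

Jamal → UTC: 12:00–14:30, 15:30–17:15, 18:30–19:45.
Hiro → UTC: 04:00–06:15, 07:15–14:00.
Nikolai → UTC: 11:30–11:45, 12:15–12:30, 14:45–16:45.
Viktor → UTC: 11:45–15:00, 15:15–16:15.
Quinn → UTC: 00:15–00:30, 01:00–01:15, 02:15–03:45, 05:30–08:00.
Ulrich → UTC: 08:15–08:45, 12:45–13:00, 13:45–14:15.
Jamal ∩ Hiro: 12:00–14:00.
Jamal ∩ Hiro ∩ Nikolai: 12:15–12:30.
Jamal ∩ Hiro ∩ Nikolai ∩ Viktor: 12:15–12:30.
Jamal ∩ Hiro ∩ Nikolai ∩ Viktor ∩ Quinn: (none).
Jamal ∩ Hiro ∩ Nikolai ∩ Viktor ∩ Quinn ∩ Ulrich: (none).
Windows ≥ 60 min: (none).
That's 0 windows.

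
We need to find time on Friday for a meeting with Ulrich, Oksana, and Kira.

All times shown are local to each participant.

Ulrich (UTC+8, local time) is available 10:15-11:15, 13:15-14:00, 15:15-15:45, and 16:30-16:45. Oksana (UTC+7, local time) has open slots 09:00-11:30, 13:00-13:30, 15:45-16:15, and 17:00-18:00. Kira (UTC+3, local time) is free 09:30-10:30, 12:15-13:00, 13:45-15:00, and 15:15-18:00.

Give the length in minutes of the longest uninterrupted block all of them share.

Ulrich → UTC: 02:15–03:15, 05:15–06:00, 07:15–07:45, 08:30–08:45.
Oksana → UTC: 02:00–04:30, 06:00–06:30, 08:45–09:15, 10:00–11:00.
Kira → UTC: 06:30–07:30, 09:15–10:00, 10:45–12:00, 12:15–15:00.
Ulrich ∩ Oksana: 02:15–03:15.
Ulrich ∩ Oksana ∩ Kira: (none).
No common window.

0 minutes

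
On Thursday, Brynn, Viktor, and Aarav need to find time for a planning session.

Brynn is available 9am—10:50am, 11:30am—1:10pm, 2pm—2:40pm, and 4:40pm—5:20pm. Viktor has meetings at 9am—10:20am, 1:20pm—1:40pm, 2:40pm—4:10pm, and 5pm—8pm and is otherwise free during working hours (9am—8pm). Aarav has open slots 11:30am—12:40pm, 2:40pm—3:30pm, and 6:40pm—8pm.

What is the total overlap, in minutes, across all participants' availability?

70 minutes

Viktor free within 09:00–20:00: 10:20–13:20, 13:40–14:40, 16:10–17:00.
Brynn ∩ Viktor: 10:20–10:50, 11:30–13:10, 14:00–14:40, 16:40–17:00.
Brynn ∩ Viktor ∩ Aarav: 11:30–12:40.
Total common minutes: 70.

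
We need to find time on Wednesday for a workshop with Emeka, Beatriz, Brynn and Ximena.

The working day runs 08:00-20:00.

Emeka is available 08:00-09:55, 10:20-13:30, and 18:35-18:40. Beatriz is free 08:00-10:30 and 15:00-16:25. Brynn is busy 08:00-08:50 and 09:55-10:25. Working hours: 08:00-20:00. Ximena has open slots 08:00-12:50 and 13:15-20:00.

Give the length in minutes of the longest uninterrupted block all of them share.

65 minutes

Brynn free within 08:00–20:00: 08:50–09:55, 10:25–20:00.
Emeka ∩ Beatriz: 08:00–09:55, 10:20–10:30.
Emeka ∩ Beatriz ∩ Brynn: 08:50–09:55, 10:25–10:30.
Emeka ∩ Beatriz ∩ Brynn ∩ Ximena: 08:50–09:55, 10:25–10:30.
Common window lengths: 65, 5 min; longest is 65.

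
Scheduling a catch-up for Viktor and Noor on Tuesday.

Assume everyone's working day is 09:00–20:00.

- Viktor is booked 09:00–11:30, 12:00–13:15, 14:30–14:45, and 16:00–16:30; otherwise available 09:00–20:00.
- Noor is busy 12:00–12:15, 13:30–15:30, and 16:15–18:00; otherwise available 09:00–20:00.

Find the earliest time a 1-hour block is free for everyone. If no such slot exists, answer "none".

Viktor free within 09:00–20:00: 11:30–12:00, 13:15–14:30, 14:45–16:00, 16:30–20:00.
Noor free within 09:00–20:00: 09:00–12:00, 12:15–13:30, 15:30–16:15, 18:00–20:00.
Viktor ∩ Noor: 11:30–12:00, 13:15–13:30, 15:30–16:00, 18:00–20:00.
Windows ≥ 60 min: 18:00–20:00.
Earliest such window starts at 18:00.

18:00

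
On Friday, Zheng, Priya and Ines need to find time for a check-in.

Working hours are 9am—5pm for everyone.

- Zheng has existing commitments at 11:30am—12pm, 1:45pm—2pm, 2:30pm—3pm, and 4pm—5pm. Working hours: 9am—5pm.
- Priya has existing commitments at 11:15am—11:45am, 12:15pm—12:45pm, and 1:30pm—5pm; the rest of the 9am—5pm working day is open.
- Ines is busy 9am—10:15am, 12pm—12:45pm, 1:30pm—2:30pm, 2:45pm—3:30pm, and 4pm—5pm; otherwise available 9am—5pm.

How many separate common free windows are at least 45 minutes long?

Zheng free within 09:00–17:00: 09:00–11:30, 12:00–13:45, 14:00–14:30, 15:00–16:00.
Priya free within 09:00–17:00: 09:00–11:15, 11:45–12:15, 12:45–13:30.
Ines free within 09:00–17:00: 10:15–12:00, 12:45–13:30, 14:30–14:45, 15:30–16:00.
Zheng ∩ Priya: 09:00–11:15, 12:00–12:15, 12:45–13:30.
Zheng ∩ Priya ∩ Ines: 10:15–11:15, 12:45–13:30.
Windows ≥ 45 min: 10:15–11:15, 12:45–13:30.
That's 2 windows.

2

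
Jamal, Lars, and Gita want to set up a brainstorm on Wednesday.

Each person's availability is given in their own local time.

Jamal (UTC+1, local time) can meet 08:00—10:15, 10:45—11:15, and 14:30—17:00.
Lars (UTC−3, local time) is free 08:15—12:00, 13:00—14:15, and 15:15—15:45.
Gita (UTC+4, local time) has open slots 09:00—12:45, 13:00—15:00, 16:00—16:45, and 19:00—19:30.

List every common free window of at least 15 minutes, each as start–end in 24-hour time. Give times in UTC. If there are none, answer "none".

Jamal → UTC: 07:00–09:15, 09:45–10:15, 13:30–16:00.
Lars → UTC: 11:15–15:00, 16:00–17:15, 18:15–18:45.
Gita → UTC: 05:00–08:45, 09:00–11:00, 12:00–12:45, 15:00–15:30.
Jamal ∩ Lars: 13:30–15:00.
Jamal ∩ Lars ∩ Gita: (none).
Windows ≥ 15 min: (none).

none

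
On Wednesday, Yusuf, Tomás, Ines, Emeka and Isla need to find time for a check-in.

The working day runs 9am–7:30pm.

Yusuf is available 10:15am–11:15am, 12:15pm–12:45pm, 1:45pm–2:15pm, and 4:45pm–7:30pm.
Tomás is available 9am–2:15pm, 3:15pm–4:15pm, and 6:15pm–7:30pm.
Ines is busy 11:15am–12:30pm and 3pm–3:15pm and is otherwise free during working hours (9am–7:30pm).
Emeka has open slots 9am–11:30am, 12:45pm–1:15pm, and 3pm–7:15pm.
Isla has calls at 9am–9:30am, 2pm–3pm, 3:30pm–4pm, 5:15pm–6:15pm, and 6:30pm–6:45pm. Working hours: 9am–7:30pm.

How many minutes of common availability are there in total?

Ines free within 09:00–19:30: 09:00–11:15, 12:30–15:00, 15:15–19:30.
Isla free within 09:00–19:30: 09:30–14:00, 15:00–15:30, 16:00–17:15, 18:15–18:30, 18:45–19:30.
Yusuf ∩ Tomás: 10:15–11:15, 12:15–12:45, 13:45–14:15, 18:15–19:30.
Yusuf ∩ Tomás ∩ Ines: 10:15–11:15, 12:30–12:45, 13:45–14:15, 18:15–19:30.
Yusuf ∩ Tomás ∩ Ines ∩ Emeka: 10:15–11:15, 18:15–19:15.
Yusuf ∩ Tomás ∩ Ines ∩ Emeka ∩ Isla: 10:15–11:15, 18:15–18:30, 18:45–19:15.
Total common minutes: 60 + 15 + 30 = 105.

105 minutes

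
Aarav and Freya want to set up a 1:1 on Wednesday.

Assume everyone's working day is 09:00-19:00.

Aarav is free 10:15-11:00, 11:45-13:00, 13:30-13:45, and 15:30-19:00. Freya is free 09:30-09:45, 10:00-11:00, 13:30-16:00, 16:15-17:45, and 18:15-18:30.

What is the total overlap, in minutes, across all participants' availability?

Aarav ∩ Freya: 10:15–11:00, 13:30–13:45, 15:30–16:00, 16:15–17:45, 18:15–18:30.
Total common minutes: 45 + 15 + 30 + 90 + 15 = 195.

195 minutes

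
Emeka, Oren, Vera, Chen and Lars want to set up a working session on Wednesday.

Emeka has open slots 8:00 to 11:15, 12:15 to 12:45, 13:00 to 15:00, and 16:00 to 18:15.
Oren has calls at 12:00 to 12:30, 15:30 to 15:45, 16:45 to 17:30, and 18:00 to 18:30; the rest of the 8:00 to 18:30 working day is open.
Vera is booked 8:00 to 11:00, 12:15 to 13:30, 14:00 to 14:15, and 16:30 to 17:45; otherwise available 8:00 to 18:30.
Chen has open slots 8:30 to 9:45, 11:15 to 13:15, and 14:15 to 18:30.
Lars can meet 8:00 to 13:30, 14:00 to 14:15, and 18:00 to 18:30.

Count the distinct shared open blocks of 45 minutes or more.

Oren free within 08:00–18:30: 08:00–12:00, 12:30–15:30, 15:45–16:45, 17:30–18:00.
Vera free within 08:00–18:30: 11:00–12:15, 13:30–14:00, 14:15–16:30, 17:45–18:30.
Emeka ∩ Oren: 08:00–11:15, 12:30–12:45, 13:00–15:00, 16:00–16:45, 17:30–18:00.
Emeka ∩ Oren ∩ Vera: 11:00–11:15, 13:30–14:00, 14:15–15:00, 16:00–16:30, 17:45–18:00.
Emeka ∩ Oren ∩ Vera ∩ Chen: 14:15–15:00, 16:00–16:30, 17:45–18:00.
Emeka ∩ Oren ∩ Vera ∩ Chen ∩ Lars: (none).
Windows ≥ 45 min: (none).
That's 0 windows.

0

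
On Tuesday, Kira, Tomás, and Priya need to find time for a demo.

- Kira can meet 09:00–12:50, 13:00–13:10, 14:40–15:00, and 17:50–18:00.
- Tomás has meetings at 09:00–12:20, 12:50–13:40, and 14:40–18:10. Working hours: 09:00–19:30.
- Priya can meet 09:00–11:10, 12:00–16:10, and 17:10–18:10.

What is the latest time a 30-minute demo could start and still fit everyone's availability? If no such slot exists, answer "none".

Tomás free within 09:00–19:30: 12:20–12:50, 13:40–14:40, 18:10–19:30.
Kira ∩ Tomás: 12:20–12:50.
Kira ∩ Tomás ∩ Priya: 12:20–12:50.
Windows ≥ 30 min: 12:20–12:50.
Latest start in the last window 12:20–12:50 is 12:50 − 30 min = 12:20.

12:20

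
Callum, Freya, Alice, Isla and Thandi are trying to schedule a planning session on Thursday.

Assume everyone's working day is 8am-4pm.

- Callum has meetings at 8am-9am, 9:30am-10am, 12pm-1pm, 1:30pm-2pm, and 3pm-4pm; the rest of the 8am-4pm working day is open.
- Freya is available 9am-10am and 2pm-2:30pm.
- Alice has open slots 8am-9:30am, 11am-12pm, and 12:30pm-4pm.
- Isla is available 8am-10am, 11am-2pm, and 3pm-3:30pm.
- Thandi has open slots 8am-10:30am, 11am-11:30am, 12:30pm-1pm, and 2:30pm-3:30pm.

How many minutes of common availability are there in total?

Callum free within 08:00–16:00: 09:00–09:30, 10:00–12:00, 13:00–13:30, 14:00–15:00.
Callum ∩ Freya: 09:00–09:30, 14:00–14:30.
Callum ∩ Freya ∩ Alice: 09:00–09:30, 14:00–14:30.
Callum ∩ Freya ∩ Alice ∩ Isla: 09:00–09:30.
Callum ∩ Freya ∩ Alice ∩ Isla ∩ Thandi: 09:00–09:30.
Total common minutes: 30.

30 minutes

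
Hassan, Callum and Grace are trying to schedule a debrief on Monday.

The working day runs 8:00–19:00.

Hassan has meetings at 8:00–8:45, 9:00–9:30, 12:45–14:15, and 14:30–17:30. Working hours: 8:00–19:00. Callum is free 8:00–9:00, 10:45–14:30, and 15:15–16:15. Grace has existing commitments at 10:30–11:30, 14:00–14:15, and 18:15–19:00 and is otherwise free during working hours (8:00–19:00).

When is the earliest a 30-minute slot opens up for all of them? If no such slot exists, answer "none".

Hassan free within 08:00–19:00: 08:45–09:00, 09:30–12:45, 14:15–14:30, 17:30–19:00.
Grace free within 08:00–19:00: 08:00–10:30, 11:30–14:00, 14:15–18:15.
Hassan ∩ Callum: 08:45–09:00, 10:45–12:45, 14:15–14:30.
Hassan ∩ Callum ∩ Grace: 08:45–09:00, 11:30–12:45, 14:15–14:30.
Windows ≥ 30 min: 11:30–12:45.
Earliest such window starts at 11:30.

11:30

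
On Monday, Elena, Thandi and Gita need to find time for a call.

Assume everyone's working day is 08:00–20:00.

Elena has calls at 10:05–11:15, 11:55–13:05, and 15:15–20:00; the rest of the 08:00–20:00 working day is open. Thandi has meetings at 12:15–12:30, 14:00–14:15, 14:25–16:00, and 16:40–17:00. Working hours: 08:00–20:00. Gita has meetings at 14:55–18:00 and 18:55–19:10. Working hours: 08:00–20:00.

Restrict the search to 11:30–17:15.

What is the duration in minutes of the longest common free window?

Elena free within 08:00–20:00: 08:00–10:05, 11:15–11:55, 13:05–15:15.
Thandi free within 08:00–20:00: 08:00–12:15, 12:30–14:00, 14:15–14:25, 16:00–16:40, 17:00–20:00.
Gita free within 08:00–20:00: 08:00–14:55, 18:00–18:55, 19:10–20:00.
Elena ∩ Thandi: 08:00–10:05, 11:15–11:55, 13:05–14:00, 14:15–14:25.
Elena ∩ Thandi ∩ Gita: 08:00–10:05, 11:15–11:55, 13:05–14:00, 14:15–14:25.
Restricted to 11:30–17:15: 11:30–11:55, 13:05–14:00, 14:15–14:25.
Common window lengths: 25, 55, 10 min; longest is 55.

55 minutes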